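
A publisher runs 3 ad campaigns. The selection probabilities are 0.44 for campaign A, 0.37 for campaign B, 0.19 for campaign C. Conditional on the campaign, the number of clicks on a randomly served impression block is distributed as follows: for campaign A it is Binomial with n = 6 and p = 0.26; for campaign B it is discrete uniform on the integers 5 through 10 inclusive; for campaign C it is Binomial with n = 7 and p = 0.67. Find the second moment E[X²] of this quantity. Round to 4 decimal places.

27.9437

For each component E[X²] = Var + (mean)², giving A: 3.588; B: 59.1667; C: 23.5438.
Overall E[X²] = 0.44·3.588 + 0.37·59.1667 + 0.19·23.5438 = 27.9437.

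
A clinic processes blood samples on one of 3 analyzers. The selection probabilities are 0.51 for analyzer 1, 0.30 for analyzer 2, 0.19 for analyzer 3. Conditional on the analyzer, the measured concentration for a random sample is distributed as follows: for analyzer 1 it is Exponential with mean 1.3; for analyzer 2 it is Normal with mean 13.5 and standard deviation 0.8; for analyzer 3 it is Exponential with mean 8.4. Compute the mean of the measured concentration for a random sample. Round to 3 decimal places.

6.309

Component means — 1: 1.3; 2: 13.5; 3: 8.4.
E[X] = 0.51·1.3 + 0.3·13.5 + 0.19·8.4 = 6.309.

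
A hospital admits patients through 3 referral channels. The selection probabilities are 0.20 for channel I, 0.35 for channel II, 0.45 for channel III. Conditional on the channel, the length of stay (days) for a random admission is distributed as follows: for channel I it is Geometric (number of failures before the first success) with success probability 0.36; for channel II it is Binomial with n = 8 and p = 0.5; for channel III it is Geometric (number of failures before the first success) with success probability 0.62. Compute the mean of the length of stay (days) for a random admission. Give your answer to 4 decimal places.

Component means — I: 1.77778; II: 4; III: 0.612903.
E[X] = 0.2·1.77778 + 0.35·4 + 0.45·0.612903 = 2.03136.

2.0314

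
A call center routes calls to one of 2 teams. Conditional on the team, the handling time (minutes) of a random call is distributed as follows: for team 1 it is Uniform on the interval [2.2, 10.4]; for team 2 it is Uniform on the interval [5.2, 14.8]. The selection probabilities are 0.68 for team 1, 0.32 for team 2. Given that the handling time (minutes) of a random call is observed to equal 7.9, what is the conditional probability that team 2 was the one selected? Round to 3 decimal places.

Likelihoods f(7.9 | ·): 1: 0.121951; 2: 0.104167.
Posterior ∝ prior × likelihood. Numerator for 2: 0.32·0.104167 = 0.0333333.
Normalizing constant: 0.68·0.121951 + 0.32·0.104167 = 0.11626.
P(2 | observation) = 0.0333333 / 0.11626 = 0.286713.

0.287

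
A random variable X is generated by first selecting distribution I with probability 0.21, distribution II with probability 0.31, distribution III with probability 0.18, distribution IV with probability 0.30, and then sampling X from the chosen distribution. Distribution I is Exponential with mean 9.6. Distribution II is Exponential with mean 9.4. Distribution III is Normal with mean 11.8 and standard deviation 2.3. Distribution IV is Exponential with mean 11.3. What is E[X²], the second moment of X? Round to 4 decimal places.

For each component E[X²] = Var + (mean)², giving I: 184.32; II: 176.72; III: 144.53; IV: 255.38.
Overall E[X²] = 0.21·184.32 + 0.31·176.72 + 0.18·144.53 + 0.3·255.38 = 196.12.

196.1198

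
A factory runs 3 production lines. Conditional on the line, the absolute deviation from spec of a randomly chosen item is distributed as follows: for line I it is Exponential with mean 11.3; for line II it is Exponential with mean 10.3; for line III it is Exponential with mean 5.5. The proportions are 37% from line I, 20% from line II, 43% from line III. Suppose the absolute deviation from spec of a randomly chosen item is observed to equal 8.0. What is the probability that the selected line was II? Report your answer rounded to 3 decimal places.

0.206

Likelihoods f(8.0 | ·): I: 0.043597; II: 0.0446526; III: 0.0424557.
Posterior ∝ prior × likelihood. Numerator for II: 0.2·0.0446526 = 0.00893052.
Normalizing constant: 0.37·0.043597 + 0.2·0.0446526 + 0.43·0.0424557 = 0.0433174.
P(II | observation) = 0.00893052 / 0.0433174 = 0.206165.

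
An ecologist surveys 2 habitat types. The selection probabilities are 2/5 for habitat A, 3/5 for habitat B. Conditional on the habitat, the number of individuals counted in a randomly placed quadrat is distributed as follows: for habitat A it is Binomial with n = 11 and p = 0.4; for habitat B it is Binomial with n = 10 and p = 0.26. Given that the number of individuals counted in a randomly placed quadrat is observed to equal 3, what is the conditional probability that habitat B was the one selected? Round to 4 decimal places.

Likelihoods P(X=3 | ·): A: 0.177367; B: 0.256285.
Posterior ∝ prior × likelihood. Numerator for B: 0.6·0.256285 = 0.153771.
Normalizing constant: 0.4·0.177367 + 0.6·0.256285 = 0.224718.
P(B | observation) = 0.153771 / 0.224718 = 0.684284.

0.6843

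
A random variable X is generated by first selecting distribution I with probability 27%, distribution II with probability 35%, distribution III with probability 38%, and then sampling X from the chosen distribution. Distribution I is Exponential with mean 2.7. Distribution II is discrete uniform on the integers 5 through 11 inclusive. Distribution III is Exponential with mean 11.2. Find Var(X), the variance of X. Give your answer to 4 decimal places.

Per component, I: μ=2.7, E[X²]=14.58; II: μ=8, E[X²]=68; III: μ=11.2, E[X²]=250.88.
E[X] = 0.27·2.7 + 0.35·8 + 0.38·11.2 = 7.785.
E[X²] = 0.27·14.58 + 0.35·68 + 0.38·250.88 = 123.071.
Var(X) = E[X²] − (E[X])² = 123.071 − 60.6062 = 62.4648.

62.4648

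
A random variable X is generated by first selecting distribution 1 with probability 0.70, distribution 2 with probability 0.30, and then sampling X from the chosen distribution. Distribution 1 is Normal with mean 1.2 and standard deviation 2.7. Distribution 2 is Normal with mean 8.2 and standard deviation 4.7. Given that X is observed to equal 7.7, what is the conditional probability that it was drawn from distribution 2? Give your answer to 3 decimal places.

Likelihoods f(7.7 | ·): 1: 0.0081479; 2: 0.0844024.
Posterior ∝ prior × likelihood. Numerator for 2: 0.3·0.0844024 = 0.0253207.
Normalizing constant: 0.7·0.0081479 + 0.3·0.0844024 = 0.0310242.
P(2 | observation) = 0.0253207 / 0.0310242 = 0.816159.

0.816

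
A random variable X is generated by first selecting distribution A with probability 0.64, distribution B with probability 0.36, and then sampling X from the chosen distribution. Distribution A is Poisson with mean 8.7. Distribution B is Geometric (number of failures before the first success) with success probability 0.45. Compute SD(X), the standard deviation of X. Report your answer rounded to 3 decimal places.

Per component, A: μ=8.7, E[X²]=84.39; B: μ=1.22222, E[X²]=4.20988.
E[X] = 0.64·8.7 + 0.36·1.22222 = 6.008.
E[X²] = 0.64·84.39 + 0.36·4.20988 = 55.5252.
Var(X) = E[X²] − (E[X])² = 55.5252 − 36.0961 = 19.4291.
SD(X) = √19.4291 = 4.40784.

4.408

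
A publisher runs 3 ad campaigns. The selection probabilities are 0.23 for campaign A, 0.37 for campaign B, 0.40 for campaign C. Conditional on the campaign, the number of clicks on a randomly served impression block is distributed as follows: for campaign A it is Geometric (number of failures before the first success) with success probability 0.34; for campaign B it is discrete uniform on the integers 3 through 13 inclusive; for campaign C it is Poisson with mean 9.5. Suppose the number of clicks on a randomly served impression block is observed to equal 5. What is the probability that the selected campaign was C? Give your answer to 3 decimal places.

Likelihoods P(X=5 | ·): A: 0.0425793; B: 0.0909091; C: 0.0482658.
Posterior ∝ prior × likelihood. Numerator for C: 0.4·0.0482658 = 0.0193063.
Normalizing constant: 0.23·0.0425793 + 0.37·0.0909091 + 0.4·0.0482658 = 0.0627359.
P(C | observation) = 0.0193063 / 0.0627359 = 0.307739.

0.308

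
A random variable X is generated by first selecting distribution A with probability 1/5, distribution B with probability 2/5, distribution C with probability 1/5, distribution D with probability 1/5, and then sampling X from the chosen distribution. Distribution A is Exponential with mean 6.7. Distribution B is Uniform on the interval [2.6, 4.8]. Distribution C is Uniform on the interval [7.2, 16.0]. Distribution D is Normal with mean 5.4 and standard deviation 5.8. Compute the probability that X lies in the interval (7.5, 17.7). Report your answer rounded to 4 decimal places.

Conditional on each component, P(7.5 < X < 17.7): A: 0.255241; B: 0; C: 0.965909; D: 0.341676.
By total probability, P(7.5 < X < 17.7) = 0.2·0.255241 + 0.4·0 + 0.2·0.965909 + 0.2·0.341676 = 0.312565.

0.3126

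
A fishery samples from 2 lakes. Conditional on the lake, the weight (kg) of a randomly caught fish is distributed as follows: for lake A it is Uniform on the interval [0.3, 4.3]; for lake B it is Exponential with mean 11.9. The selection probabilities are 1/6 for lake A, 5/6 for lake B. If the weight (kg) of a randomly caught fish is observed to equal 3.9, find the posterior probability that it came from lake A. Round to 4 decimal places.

0.4523

Likelihoods f(3.9 | ·): A: 0.25; B: 0.060551.
Posterior ∝ prior × likelihood. Numerator for A: 0.166667·0.25 = 0.0416667.
Normalizing constant: 0.166667·0.25 + 0.833333·0.060551 = 0.0921258.
P(A | observation) = 0.0416667 / 0.0921258 = 0.45228.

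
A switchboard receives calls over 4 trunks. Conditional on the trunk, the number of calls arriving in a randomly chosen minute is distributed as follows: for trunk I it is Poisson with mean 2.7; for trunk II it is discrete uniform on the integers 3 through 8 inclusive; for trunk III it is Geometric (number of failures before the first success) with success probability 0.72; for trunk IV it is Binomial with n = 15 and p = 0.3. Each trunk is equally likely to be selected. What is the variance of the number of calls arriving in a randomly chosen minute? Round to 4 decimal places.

6.1046

Per component, I: μ=2.7, E[X²]=9.99; II: μ=5.5, E[X²]=33.1667; III: μ=0.388889, E[X²]=0.691358; IV: μ=4.5, E[X²]=23.4.
E[X] = 0.25·2.7 + 0.25·5.5 + 0.25·0.388889 + 0.25·4.5 = 3.27222.
E[X²] = 0.25·9.99 + 0.25·33.1667 + 0.25·0.691358 + 0.25·23.4 = 16.812.
Var(X) = E[X²] − (E[X])² = 16.812 − 10.7074 = 6.10457.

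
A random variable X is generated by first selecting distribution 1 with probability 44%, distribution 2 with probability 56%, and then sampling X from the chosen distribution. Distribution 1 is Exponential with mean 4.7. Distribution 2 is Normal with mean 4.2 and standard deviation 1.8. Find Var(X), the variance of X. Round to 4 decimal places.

Per component, 1: μ=4.7, E[X²]=44.18; 2: μ=4.2, E[X²]=20.88.
E[X] = 0.44·4.7 + 0.56·4.2 = 4.42.
E[X²] = 0.44·44.18 + 0.56·20.88 = 31.132.
Var(X) = E[X²] − (E[X])² = 31.132 − 19.5364 = 11.5956.

11.5956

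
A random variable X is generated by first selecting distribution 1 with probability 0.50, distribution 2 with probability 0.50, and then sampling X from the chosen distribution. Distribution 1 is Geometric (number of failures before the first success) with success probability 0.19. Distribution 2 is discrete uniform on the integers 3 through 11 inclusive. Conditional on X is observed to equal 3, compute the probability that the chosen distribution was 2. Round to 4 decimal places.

Likelihoods P(X=3 | ·): 1: 0.100974; 2: 0.111111.
Posterior ∝ prior × likelihood. Numerator for 2: 0.5·0.111111 = 0.0555556.
Normalizing constant: 0.5·0.100974 + 0.5·0.111111 = 0.106042.
P(2 | observation) = 0.0555556 / 0.106042 = 0.523899.

0.5239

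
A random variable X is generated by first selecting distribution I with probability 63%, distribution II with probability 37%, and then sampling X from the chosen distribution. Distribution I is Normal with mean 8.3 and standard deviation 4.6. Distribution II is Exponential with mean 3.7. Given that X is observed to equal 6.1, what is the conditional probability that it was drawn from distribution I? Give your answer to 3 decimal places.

Likelihoods f(6.1 | ·): I: 0.0773541; II: 0.0519756.
Posterior ∝ prior × likelihood. Numerator for I: 0.63·0.0773541 = 0.0487331.
Normalizing constant: 0.63·0.0773541 + 0.37·0.0519756 = 0.0679641.
P(I | observation) = 0.0487331 / 0.0679641 = 0.717042.

0.717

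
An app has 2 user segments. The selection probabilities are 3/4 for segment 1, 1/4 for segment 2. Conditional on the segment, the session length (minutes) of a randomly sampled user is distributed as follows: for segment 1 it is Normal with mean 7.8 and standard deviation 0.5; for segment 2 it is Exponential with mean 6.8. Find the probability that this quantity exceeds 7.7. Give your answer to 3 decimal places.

0.515

Conditional on each segment, P(X > 7.7): 1: 0.57926; 2: 0.322274.
By total probability, P(X > 7.7) = 0.75·0.57926 + 0.25·0.322274 = 0.515013.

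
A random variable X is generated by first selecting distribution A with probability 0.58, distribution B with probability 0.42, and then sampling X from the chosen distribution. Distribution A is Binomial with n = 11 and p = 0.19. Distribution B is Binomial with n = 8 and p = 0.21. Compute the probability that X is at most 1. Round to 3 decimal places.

0.404

Conditional on each component, P(X ≤ 1): A: 0.352572; B: 0.474337.
By total probability, P(X ≤ 1) = 0.58·0.352572 + 0.42·0.474337 = 0.403713.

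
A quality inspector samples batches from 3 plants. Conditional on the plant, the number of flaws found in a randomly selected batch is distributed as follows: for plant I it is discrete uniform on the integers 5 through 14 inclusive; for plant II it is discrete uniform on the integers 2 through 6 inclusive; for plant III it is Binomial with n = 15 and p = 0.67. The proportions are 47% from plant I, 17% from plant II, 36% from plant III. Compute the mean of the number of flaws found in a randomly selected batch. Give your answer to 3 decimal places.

8.763

Component means — I: 9.5; II: 4; III: 10.05.
E[X] = 0.47·9.5 + 0.17·4 + 0.36·10.05 = 8.763.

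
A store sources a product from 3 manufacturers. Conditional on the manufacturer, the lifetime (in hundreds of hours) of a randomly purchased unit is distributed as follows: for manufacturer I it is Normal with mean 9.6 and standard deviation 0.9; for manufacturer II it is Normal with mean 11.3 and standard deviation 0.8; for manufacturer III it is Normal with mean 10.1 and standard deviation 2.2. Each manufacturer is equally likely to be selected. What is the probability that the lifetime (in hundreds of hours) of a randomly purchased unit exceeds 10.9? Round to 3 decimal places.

0.375

Conditional on each manufacturer, P(X > 10.9): I: 0.074307; II: 0.691462; III: 0.358065.
By total probability, P(X > 10.9) = 0.333333·0.074307 + 0.333333·0.691462 + 0.333333·0.358065 = 0.374611.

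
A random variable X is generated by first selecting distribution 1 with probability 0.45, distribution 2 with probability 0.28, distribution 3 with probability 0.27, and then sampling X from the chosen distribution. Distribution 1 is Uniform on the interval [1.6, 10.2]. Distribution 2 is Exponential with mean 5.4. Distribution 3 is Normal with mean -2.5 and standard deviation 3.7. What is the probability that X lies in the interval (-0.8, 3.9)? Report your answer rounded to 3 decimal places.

0.340

Conditional on each component, P(-0.8 < X < 3.9): 1: 0.267442; 2: 0.514328; 3: 0.281113.
By total probability, P(-0.8 < X < 3.9) = 0.45·0.267442 + 0.28·0.514328 + 0.27·0.281113 = 0.340261.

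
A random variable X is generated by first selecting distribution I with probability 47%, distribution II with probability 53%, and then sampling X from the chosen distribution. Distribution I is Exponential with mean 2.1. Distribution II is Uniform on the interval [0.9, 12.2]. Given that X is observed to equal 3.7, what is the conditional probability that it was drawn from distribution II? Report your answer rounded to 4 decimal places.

Likelihoods f(3.7 | ·): I: 0.0817702; II: 0.0884956.
Posterior ∝ prior × likelihood. Numerator for II: 0.53·0.0884956 = 0.0469027.
Normalizing constant: 0.47·0.0817702 + 0.53·0.0884956 = 0.0853347.
P(II | observation) = 0.0469027 / 0.0853347 = 0.549632.

0.5496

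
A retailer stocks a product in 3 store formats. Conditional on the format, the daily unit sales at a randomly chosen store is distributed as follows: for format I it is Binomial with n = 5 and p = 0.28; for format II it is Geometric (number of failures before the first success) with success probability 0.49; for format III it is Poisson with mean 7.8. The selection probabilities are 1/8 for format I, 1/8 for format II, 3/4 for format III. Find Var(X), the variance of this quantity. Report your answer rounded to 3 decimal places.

14.367

Per component, I: μ=1.4, E[X²]=2.968; II: μ=1.04082, E[X²]=3.20741; III: μ=7.8, E[X²]=68.64.
E[X] = 0.125·1.4 + 0.125·1.04082 + 0.75·7.8 = 6.1551.
E[X²] = 0.125·2.968 + 0.125·3.20741 + 0.75·68.64 = 52.2519.
Var(X) = E[X²] − (E[X])² = 52.2519 − 37.8853 = 14.3666.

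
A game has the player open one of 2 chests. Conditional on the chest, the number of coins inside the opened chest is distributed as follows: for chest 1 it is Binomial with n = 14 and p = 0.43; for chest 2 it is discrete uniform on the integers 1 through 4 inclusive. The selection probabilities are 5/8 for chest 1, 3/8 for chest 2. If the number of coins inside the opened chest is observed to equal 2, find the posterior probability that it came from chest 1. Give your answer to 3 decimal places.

0.117

Likelihoods P(X=2 | ·): 1: 0.0197914; 2: 0.25.
Posterior ∝ prior × likelihood. Numerator for 1: 0.625·0.0197914 = 0.0123696.
Normalizing constant: 0.625·0.0197914 + 0.375·0.25 = 0.10612.
P(1 | observation) = 0.0123696 / 0.10612 = 0.116563.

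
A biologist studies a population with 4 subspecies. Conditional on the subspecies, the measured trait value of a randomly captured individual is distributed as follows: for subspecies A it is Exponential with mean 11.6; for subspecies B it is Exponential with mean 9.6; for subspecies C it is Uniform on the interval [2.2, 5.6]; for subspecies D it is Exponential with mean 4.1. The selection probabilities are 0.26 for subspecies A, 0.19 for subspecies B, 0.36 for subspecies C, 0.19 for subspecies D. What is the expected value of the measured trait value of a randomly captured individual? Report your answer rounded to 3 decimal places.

Component means — A: 11.6; B: 9.6; C: 3.9; D: 4.1.
E[X] = 0.26·11.6 + 0.19·9.6 + 0.36·3.9 + 0.19·4.1 = 7.023.

7.023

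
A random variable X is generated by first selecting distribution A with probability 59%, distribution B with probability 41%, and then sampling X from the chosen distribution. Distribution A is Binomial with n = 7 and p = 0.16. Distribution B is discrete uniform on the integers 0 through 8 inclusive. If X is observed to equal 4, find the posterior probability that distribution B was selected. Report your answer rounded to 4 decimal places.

Likelihoods P(X=4 | ·): A: 0.0135952; B: 0.111111.
Posterior ∝ prior × likelihood. Numerator for B: 0.41·0.111111 = 0.0455556.
Normalizing constant: 0.59·0.0135952 + 0.41·0.111111 = 0.0535767.
P(B | observation) = 0.0455556 / 0.0535767 = 0.850286.

0.8503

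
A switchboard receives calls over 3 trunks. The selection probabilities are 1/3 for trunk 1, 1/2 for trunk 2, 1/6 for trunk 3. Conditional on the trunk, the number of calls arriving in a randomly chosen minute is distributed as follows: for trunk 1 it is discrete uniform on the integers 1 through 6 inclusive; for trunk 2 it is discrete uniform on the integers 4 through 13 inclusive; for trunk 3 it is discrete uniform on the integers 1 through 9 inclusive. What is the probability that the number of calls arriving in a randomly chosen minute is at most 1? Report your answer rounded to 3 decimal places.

Conditional on each trunk, P(X ≤ 1): 1: 0.166667; 2: 0; 3: 0.111111.
By total probability, P(X ≤ 1) = 0.333333·0.166667 + 0.5·0 + 0.166667·0.111111 = 0.0740741.

0.074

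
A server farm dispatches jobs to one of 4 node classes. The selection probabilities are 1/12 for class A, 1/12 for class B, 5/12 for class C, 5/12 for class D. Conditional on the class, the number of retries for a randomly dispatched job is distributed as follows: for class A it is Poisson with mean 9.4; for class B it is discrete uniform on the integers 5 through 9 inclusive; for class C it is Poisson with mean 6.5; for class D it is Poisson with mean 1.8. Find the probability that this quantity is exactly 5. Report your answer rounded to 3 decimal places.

0.092

Conditional on each class, P(X = 5): A: 0.0505929; B: 0.2; C: 0.145369; D: 0.0260286.
By total probability, P(X = 5) = 0.0833333·0.0505929 + 0.0833333·0.2 + 0.416667·0.145369 + 0.416667·0.0260286 = 0.0922984.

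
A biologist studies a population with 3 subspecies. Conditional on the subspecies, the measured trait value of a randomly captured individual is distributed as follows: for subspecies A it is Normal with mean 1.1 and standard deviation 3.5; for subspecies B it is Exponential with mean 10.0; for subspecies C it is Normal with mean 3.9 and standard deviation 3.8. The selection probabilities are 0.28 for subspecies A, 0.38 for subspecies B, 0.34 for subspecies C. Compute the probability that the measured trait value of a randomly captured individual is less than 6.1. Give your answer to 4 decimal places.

Conditional on each subspecies, P(X < 6.1): A: 0.923436; B: 0.456649; C: 0.718688.
By total probability, P(X < 6.1) = 0.28·0.923436 + 0.38·0.456649 + 0.34·0.718688 = 0.676443.

0.6764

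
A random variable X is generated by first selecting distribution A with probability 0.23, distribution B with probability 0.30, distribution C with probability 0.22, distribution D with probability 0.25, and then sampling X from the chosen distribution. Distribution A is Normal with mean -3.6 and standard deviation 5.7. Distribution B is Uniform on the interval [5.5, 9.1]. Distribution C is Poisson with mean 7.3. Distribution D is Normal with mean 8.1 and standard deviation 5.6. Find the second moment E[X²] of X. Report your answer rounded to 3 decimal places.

For each component E[X²] = Var + (mean)², giving A: 45.45; B: 54.37; C: 60.59; D: 96.97.
Overall E[X²] = 0.23·45.45 + 0.3·54.37 + 0.22·60.59 + 0.25·96.97 = 64.3368.

64.337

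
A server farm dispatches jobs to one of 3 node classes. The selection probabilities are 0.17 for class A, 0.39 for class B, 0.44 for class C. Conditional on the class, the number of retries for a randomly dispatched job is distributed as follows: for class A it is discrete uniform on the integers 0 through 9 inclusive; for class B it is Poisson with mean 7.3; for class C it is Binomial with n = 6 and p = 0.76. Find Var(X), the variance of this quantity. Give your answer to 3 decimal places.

Per component, A: μ=4.5, E[X²]=28.5; B: μ=7.3, E[X²]=60.59; C: μ=4.56, E[X²]=21.888.
E[X] = 0.17·4.5 + 0.39·7.3 + 0.44·4.56 = 5.6184.
E[X²] = 0.17·28.5 + 0.39·60.59 + 0.44·21.888 = 38.1058.
Var(X) = E[X²] − (E[X])² = 38.1058 − 31.5664 = 6.5394.

6.539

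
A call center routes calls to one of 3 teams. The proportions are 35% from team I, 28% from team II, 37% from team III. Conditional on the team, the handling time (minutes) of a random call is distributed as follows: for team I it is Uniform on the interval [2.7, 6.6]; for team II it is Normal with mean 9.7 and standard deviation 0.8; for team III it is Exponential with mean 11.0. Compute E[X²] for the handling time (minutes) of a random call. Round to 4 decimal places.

124.0759

For each component E[X²] = Var + (mean)², giving I: 22.89; II: 94.73; III: 242.
Overall E[X²] = 0.35·22.89 + 0.28·94.73 + 0.37·242 = 124.076.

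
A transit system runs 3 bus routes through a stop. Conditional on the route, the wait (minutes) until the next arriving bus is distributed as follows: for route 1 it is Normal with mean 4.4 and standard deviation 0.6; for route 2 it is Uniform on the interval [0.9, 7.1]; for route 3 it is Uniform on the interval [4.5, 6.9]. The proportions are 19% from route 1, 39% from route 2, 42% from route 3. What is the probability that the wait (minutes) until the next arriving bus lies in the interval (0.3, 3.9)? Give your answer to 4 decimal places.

Conditional on each route, P(0.3 < X < 3.9): 1: 0.202328; 2: 0.483871; 3: 0.
By total probability, P(0.3 < X < 3.9) = 0.19·0.202328 + 0.39·0.483871 + 0.42·0 = 0.227152.

0.2272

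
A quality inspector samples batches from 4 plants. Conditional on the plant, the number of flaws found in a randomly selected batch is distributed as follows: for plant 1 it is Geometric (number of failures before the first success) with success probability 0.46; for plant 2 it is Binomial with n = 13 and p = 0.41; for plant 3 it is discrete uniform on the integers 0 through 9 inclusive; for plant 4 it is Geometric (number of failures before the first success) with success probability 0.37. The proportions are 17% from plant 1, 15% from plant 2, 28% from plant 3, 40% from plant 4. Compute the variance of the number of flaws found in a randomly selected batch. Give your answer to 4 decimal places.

Per component, 1: μ=1.17391, E[X²]=3.93006; 2: μ=5.33, E[X²]=31.5536; 3: μ=4.5, E[X²]=28.5; 4: μ=1.7027, E[X²]=7.5011.
E[X] = 0.17·1.17391 + 0.15·5.33 + 0.28·4.5 + 0.4·1.7027 = 2.94015.
E[X²] = 0.17·3.93006 + 0.15·31.5536 + 0.28·28.5 + 0.4·7.5011 = 16.3816.
Var(X) = E[X²] − (E[X])² = 16.3816 − 8.64446 = 7.73713.

7.7371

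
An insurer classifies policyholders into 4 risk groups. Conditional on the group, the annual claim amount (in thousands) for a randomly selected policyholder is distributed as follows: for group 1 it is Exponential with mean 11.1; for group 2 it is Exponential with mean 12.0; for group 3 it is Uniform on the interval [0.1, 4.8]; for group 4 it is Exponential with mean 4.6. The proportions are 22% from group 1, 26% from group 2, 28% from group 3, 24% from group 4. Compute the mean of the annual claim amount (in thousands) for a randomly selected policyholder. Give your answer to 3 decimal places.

7.352

Component means — 1: 11.1; 2: 12; 3: 2.45; 4: 4.6.
E[X] = 0.22·11.1 + 0.26·12 + 0.28·2.45 + 0.24·4.6 = 7.352.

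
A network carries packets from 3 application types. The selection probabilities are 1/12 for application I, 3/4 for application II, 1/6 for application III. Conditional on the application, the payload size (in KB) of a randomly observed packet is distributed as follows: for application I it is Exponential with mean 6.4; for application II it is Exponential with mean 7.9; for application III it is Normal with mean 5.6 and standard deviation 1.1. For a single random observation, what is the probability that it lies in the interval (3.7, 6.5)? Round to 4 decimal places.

0.2819

Conditional on each application, P(3.7 < X < 6.5): I: 0.198773; II: 0.186825; III: 0.751314.
By total probability, P(3.7 < X < 6.5) = 0.0833333·0.198773 + 0.75·0.186825 + 0.166667·0.751314 = 0.281902.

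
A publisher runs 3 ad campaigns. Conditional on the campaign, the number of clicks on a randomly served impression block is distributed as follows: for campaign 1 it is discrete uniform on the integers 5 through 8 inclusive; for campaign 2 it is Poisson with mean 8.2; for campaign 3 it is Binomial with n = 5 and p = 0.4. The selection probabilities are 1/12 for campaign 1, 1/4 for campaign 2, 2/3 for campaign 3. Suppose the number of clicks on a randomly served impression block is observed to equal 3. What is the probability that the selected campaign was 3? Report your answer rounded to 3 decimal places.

0.961

Likelihoods P(X=3 | ·): 1: 0; 2: 0.0252392; 3: 0.2304.
Posterior ∝ prior × likelihood. Numerator for 3: 0.666667·0.2304 = 0.1536.
Normalizing constant: 0.0833333·0 + 0.25·0.0252392 + 0.666667·0.2304 = 0.15991.
P(3 | observation) = 0.1536 / 0.15991 = 0.960542.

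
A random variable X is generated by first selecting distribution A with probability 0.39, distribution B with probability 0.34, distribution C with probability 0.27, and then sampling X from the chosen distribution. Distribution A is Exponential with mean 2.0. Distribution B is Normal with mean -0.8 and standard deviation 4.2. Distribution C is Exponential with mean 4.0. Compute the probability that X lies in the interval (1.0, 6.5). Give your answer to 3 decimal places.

0.478

Conditional on each component, P(1.0 < X < 6.5): A: 0.567756; B: 0.293021; C: 0.581889.
By total probability, P(1.0 < X < 6.5) = 0.39·0.567756 + 0.34·0.293021 + 0.27·0.581889 = 0.478162.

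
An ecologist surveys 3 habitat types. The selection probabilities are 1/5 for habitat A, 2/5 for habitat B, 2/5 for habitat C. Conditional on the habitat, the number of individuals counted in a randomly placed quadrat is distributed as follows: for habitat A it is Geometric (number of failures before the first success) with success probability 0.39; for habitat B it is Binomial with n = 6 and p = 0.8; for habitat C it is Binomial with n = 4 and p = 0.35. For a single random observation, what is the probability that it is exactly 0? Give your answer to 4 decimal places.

Conditional on each habitat, P(X = 0): A: 0.39; B: 6.4e-05; C: 0.178506.
By total probability, P(X = 0) = 0.2·0.39 + 0.4·6.4e-05 + 0.4·0.178506 = 0.149428.

0.1494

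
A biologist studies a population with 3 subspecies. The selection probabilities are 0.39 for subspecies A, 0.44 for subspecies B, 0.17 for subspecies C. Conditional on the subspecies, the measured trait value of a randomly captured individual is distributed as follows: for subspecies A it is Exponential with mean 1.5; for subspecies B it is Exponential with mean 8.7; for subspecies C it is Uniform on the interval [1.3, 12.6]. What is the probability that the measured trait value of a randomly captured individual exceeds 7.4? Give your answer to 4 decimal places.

Conditional on each subspecies, P(X > 7.4): A: 0.00720246; B: 0.427169; C: 0.460177.
By total probability, P(X > 7.4) = 0.39·0.00720246 + 0.44·0.427169 + 0.17·0.460177 = 0.268994.

0.2690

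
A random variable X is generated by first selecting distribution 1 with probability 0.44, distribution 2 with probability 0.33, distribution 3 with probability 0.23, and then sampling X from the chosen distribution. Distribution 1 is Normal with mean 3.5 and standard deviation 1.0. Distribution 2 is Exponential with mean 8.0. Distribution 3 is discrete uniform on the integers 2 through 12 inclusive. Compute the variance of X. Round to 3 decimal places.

Per component, 1: μ=3.5, E[X²]=13.25; 2: μ=8, E[X²]=128; 3: μ=7, E[X²]=59.
E[X] = 0.44·3.5 + 0.33·8 + 0.23·7 = 5.79.
E[X²] = 0.44·13.25 + 0.33·128 + 0.23·59 = 61.64.
Var(X) = E[X²] − (E[X])² = 61.64 − 33.5241 = 28.1159.

28.116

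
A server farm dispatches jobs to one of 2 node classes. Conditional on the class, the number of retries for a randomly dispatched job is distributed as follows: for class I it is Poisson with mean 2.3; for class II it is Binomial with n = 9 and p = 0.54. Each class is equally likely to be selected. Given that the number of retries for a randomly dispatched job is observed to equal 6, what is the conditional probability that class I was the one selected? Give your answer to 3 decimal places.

0.092

Likelihoods P(X=6 | ·): I: 0.0206138; II: 0.202729.
Posterior ∝ prior × likelihood. Numerator for I: 0.5·0.0206138 = 0.0103069.
Normalizing constant: 0.5·0.0206138 + 0.5·0.202729 = 0.111671.
P(I | observation) = 0.0103069 / 0.111671 = 0.0922966.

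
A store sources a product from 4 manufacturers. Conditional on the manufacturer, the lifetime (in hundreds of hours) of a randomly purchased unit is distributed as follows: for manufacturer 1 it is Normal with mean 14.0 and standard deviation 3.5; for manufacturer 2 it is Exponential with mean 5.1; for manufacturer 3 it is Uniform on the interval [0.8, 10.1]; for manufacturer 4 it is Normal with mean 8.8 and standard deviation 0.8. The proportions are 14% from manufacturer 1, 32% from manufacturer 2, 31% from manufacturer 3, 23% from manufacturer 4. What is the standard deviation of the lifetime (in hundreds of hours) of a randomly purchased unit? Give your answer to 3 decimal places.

4.672

Per component, 1: μ=14, E[X²]=208.25; 2: μ=5.1, E[X²]=52.02; 3: μ=5.45, E[X²]=36.91; 4: μ=8.8, E[X²]=78.08.
E[X] = 0.14·14 + 0.32·5.1 + 0.31·5.45 + 0.23·8.8 = 7.3055.
E[X²] = 0.14·208.25 + 0.32·52.02 + 0.31·36.91 + 0.23·78.08 = 75.2019.
Var(X) = E[X²] − (E[X])² = 75.2019 − 53.3703 = 21.8316.
SD(X) = √21.8316 = 4.67243.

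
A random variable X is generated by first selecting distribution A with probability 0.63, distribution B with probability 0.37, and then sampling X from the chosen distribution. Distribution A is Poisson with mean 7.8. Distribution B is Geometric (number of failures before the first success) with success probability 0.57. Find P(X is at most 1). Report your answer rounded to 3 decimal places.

0.304

Conditional on each component, P(X ≤ 1): A: 0.00360567; B: 0.8151.
By total probability, P(X ≤ 1) = 0.63·0.00360567 + 0.37·0.8151 = 0.303859.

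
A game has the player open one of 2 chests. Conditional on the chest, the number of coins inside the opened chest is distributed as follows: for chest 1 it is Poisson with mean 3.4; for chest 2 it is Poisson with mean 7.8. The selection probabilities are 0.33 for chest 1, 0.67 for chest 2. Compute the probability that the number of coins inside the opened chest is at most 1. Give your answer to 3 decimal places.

0.051

Conditional on each chest, P(X ≤ 1): 1: 0.146842; 2: 0.00360567.
By total probability, P(X ≤ 1) = 0.33·0.146842 + 0.67·0.00360567 = 0.0508738.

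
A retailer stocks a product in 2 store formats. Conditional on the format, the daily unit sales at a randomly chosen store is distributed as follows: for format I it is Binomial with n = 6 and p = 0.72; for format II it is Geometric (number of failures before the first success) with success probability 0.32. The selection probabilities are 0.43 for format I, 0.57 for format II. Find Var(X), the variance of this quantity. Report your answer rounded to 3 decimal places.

5.486

Per component, I: μ=4.32, E[X²]=19.872; II: μ=2.125, E[X²]=11.1562.
E[X] = 0.43·4.32 + 0.57·2.125 = 3.06885.
E[X²] = 0.43·19.872 + 0.57·11.1562 = 14.904.
Var(X) = E[X²] − (E[X])² = 14.904 − 9.41784 = 5.48618.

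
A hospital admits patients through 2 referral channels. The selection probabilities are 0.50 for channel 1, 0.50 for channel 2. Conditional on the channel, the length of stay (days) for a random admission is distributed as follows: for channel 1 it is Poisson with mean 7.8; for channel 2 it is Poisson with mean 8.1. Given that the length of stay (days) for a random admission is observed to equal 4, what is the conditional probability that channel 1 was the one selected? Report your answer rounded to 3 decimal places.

0.537

Likelihoods P(X=4 | ·): 1: 0.0631932; 2: 0.0544432.
Posterior ∝ prior × likelihood. Numerator for 1: 0.5·0.0631932 = 0.0315966.
Normalizing constant: 0.5·0.0631932 + 0.5·0.0544432 = 0.0588182.
P(1 | observation) = 0.0315966 / 0.0588182 = 0.537191.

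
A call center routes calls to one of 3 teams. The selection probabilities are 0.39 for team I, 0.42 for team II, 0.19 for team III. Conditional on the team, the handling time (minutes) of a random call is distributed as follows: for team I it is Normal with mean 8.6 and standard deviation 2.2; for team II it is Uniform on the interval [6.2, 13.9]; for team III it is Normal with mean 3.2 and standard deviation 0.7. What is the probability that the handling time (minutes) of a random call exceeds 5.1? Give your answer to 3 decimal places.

0.789

Conditional on each team, P(X > 5.1): I: 0.944185; II: 1; III: 0.00332094.
By total probability, P(X > 5.1) = 0.39·0.944185 + 0.42·1 + 0.19·0.00332094 = 0.788863.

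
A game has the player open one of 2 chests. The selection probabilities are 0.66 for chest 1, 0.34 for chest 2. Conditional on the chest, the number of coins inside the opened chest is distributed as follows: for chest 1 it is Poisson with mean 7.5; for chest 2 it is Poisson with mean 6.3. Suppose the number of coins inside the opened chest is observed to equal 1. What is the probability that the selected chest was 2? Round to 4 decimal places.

Likelihoods P(X=1 | ·): 1: 0.00414813; 2: 0.0115687.
Posterior ∝ prior × likelihood. Numerator for 2: 0.34·0.0115687 = 0.00393336.
Normalizing constant: 0.66·0.00414813 + 0.34·0.0115687 = 0.00667113.
P(2 | observation) = 0.00393336 / 0.00667113 = 0.58961.

0.5896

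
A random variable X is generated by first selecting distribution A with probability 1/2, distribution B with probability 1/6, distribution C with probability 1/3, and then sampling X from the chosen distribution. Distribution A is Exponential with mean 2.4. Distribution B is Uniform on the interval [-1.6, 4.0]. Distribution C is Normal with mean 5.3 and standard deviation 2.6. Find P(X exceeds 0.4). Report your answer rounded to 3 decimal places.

Conditional on each component, P(X > 0.4): A: 0.846482; B: 0.642857; C: 0.970259.
By total probability, P(X > 0.4) = 0.5·0.846482 + 0.166667·0.642857 + 0.333333·0.970259 = 0.853803.

0.854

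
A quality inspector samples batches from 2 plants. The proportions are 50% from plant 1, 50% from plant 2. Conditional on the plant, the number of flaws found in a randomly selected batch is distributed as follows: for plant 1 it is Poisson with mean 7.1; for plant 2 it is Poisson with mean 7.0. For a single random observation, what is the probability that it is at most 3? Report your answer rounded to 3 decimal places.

Conditional on each plant, P(X ≤ 3): 1: 0.0766991; 2: 0.0817654.
By total probability, P(X ≤ 3) = 0.5·0.0766991 + 0.5·0.0817654 = 0.0792323.

0.079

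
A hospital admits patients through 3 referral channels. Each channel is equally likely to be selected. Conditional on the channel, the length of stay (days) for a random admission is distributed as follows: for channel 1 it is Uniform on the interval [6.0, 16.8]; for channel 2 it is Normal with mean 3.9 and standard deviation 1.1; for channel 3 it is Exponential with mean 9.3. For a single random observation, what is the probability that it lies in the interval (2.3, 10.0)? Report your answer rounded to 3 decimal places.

Conditional on each channel, P(2.3 < X < 10.0): 1: 0.37037; 2: 0.927102; 3: 0.439691.
By total probability, P(2.3 < X < 10.0) = 0.333333·0.37037 + 0.333333·0.927102 + 0.333333·0.439691 = 0.579055.

0.579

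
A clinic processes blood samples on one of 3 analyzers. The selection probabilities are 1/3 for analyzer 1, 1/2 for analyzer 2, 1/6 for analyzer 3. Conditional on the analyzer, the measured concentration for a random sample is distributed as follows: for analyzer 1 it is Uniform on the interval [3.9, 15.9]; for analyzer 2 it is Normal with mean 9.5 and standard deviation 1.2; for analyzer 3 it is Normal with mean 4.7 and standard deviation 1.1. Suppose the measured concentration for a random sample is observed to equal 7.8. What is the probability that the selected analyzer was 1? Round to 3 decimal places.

0.309

Likelihoods f(7.8 | ·): 1: 0.0833333; 2: 0.121878; 3: 0.00683757.
Posterior ∝ prior × likelihood. Numerator for 1: 0.333333·0.0833333 = 0.0277778.
Normalizing constant: 0.333333·0.0833333 + 0.5·0.121878 + 0.166667·0.00683757 = 0.0898565.
P(1 | observation) = 0.0277778 / 0.0898565 = 0.309135.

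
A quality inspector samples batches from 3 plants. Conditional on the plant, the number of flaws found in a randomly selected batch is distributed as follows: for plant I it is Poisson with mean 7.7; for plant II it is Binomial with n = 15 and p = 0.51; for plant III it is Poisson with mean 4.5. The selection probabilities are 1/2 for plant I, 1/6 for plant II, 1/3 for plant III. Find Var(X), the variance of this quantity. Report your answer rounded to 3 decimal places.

Per component, I: μ=7.7, E[X²]=66.99; II: μ=7.65, E[X²]=62.271; III: μ=4.5, E[X²]=24.75.
E[X] = 0.5·7.7 + 0.166667·7.65 + 0.333333·4.5 = 6.625.
E[X²] = 0.5·66.99 + 0.166667·62.271 + 0.333333·24.75 = 52.1235.
Var(X) = E[X²] − (E[X])² = 52.1235 − 43.8906 = 8.23288.

8.233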